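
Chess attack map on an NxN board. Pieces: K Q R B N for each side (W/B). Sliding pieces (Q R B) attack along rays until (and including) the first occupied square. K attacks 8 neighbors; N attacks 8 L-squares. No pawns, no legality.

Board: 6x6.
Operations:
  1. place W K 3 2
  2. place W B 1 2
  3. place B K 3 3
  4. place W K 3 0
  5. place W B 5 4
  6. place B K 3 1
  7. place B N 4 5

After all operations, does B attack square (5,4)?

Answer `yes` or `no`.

Op 1: place WK@(3,2)
Op 2: place WB@(1,2)
Op 3: place BK@(3,3)
Op 4: place WK@(3,0)
Op 5: place WB@(5,4)
Op 6: place BK@(3,1)
Op 7: place BN@(4,5)
Per-piece attacks for B:
  BK@(3,1): attacks (3,2) (3,0) (4,1) (2,1) (4,2) (4,0) (2,2) (2,0)
  BK@(3,3): attacks (3,4) (3,2) (4,3) (2,3) (4,4) (4,2) (2,4) (2,2)
  BN@(4,5): attacks (5,3) (3,3) (2,4)
B attacks (5,4): no

Answer: no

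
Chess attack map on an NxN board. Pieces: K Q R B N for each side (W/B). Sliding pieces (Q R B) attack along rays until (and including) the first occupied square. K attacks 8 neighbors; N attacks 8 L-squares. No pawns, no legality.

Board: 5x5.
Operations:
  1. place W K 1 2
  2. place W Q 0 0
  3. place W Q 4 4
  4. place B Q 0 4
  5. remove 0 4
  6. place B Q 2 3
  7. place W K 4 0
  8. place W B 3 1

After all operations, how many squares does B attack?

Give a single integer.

Op 1: place WK@(1,2)
Op 2: place WQ@(0,0)
Op 3: place WQ@(4,4)
Op 4: place BQ@(0,4)
Op 5: remove (0,4)
Op 6: place BQ@(2,3)
Op 7: place WK@(4,0)
Op 8: place WB@(3,1)
Per-piece attacks for B:
  BQ@(2,3): attacks (2,4) (2,2) (2,1) (2,0) (3,3) (4,3) (1,3) (0,3) (3,4) (3,2) (4,1) (1,4) (1,2) [ray(-1,-1) blocked at (1,2)]
Union (13 distinct): (0,3) (1,2) (1,3) (1,4) (2,0) (2,1) (2,2) (2,4) (3,2) (3,3) (3,4) (4,1) (4,3)

Answer: 13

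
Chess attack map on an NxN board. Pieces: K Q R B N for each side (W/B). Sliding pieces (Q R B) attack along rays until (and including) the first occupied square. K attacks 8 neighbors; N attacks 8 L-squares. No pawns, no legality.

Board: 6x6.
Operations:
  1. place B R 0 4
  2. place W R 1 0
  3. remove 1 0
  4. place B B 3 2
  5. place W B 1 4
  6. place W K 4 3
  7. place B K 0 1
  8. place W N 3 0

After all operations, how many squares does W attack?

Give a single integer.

Answer: 15

Derivation:
Op 1: place BR@(0,4)
Op 2: place WR@(1,0)
Op 3: remove (1,0)
Op 4: place BB@(3,2)
Op 5: place WB@(1,4)
Op 6: place WK@(4,3)
Op 7: place BK@(0,1)
Op 8: place WN@(3,0)
Per-piece attacks for W:
  WB@(1,4): attacks (2,5) (2,3) (3,2) (0,5) (0,3) [ray(1,-1) blocked at (3,2)]
  WN@(3,0): attacks (4,2) (5,1) (2,2) (1,1)
  WK@(4,3): attacks (4,4) (4,2) (5,3) (3,3) (5,4) (5,2) (3,4) (3,2)
Union (15 distinct): (0,3) (0,5) (1,1) (2,2) (2,3) (2,5) (3,2) (3,3) (3,4) (4,2) (4,4) (5,1) (5,2) (5,3) (5,4)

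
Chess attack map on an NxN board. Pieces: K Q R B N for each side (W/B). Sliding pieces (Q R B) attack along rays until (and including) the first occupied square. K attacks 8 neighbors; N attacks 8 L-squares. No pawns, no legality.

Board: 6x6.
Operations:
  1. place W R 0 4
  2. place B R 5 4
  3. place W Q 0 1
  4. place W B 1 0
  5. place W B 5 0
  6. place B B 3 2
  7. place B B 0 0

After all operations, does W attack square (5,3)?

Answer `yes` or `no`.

Op 1: place WR@(0,4)
Op 2: place BR@(5,4)
Op 3: place WQ@(0,1)
Op 4: place WB@(1,0)
Op 5: place WB@(5,0)
Op 6: place BB@(3,2)
Op 7: place BB@(0,0)
Per-piece attacks for W:
  WQ@(0,1): attacks (0,2) (0,3) (0,4) (0,0) (1,1) (2,1) (3,1) (4,1) (5,1) (1,2) (2,3) (3,4) (4,5) (1,0) [ray(0,1) blocked at (0,4); ray(0,-1) blocked at (0,0); ray(1,-1) blocked at (1,0)]
  WR@(0,4): attacks (0,5) (0,3) (0,2) (0,1) (1,4) (2,4) (3,4) (4,4) (5,4) [ray(0,-1) blocked at (0,1); ray(1,0) blocked at (5,4)]
  WB@(1,0): attacks (2,1) (3,2) (0,1) [ray(1,1) blocked at (3,2); ray(-1,1) blocked at (0,1)]
  WB@(5,0): attacks (4,1) (3,2) [ray(-1,1) blocked at (3,2)]
W attacks (5,3): no

Answer: no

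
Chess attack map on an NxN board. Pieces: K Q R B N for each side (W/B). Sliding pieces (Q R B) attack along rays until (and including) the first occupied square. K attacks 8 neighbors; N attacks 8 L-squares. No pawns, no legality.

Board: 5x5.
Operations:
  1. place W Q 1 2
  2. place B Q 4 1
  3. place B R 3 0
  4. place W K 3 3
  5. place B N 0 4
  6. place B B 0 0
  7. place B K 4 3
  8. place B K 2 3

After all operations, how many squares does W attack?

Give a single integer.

Op 1: place WQ@(1,2)
Op 2: place BQ@(4,1)
Op 3: place BR@(3,0)
Op 4: place WK@(3,3)
Op 5: place BN@(0,4)
Op 6: place BB@(0,0)
Op 7: place BK@(4,3)
Op 8: place BK@(2,3)
Per-piece attacks for W:
  WQ@(1,2): attacks (1,3) (1,4) (1,1) (1,0) (2,2) (3,2) (4,2) (0,2) (2,3) (2,1) (3,0) (0,3) (0,1) [ray(1,1) blocked at (2,3); ray(1,-1) blocked at (3,0)]
  WK@(3,3): attacks (3,4) (3,2) (4,3) (2,3) (4,4) (4,2) (2,4) (2,2)
Union (17 distinct): (0,1) (0,2) (0,3) (1,0) (1,1) (1,3) (1,4) (2,1) (2,2) (2,3) (2,4) (3,0) (3,2) (3,4) (4,2) (4,3) (4,4)

Answer: 17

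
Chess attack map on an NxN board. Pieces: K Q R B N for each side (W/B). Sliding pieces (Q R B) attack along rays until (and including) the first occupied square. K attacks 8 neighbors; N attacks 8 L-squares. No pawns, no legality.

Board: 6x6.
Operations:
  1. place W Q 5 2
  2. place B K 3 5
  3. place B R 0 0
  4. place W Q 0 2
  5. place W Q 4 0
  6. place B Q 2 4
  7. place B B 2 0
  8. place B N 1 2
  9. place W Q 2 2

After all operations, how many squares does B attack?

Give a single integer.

Answer: 24

Derivation:
Op 1: place WQ@(5,2)
Op 2: place BK@(3,5)
Op 3: place BR@(0,0)
Op 4: place WQ@(0,2)
Op 5: place WQ@(4,0)
Op 6: place BQ@(2,4)
Op 7: place BB@(2,0)
Op 8: place BN@(1,2)
Op 9: place WQ@(2,2)
Per-piece attacks for B:
  BR@(0,0): attacks (0,1) (0,2) (1,0) (2,0) [ray(0,1) blocked at (0,2); ray(1,0) blocked at (2,0)]
  BN@(1,2): attacks (2,4) (3,3) (0,4) (2,0) (3,1) (0,0)
  BB@(2,0): attacks (3,1) (4,2) (5,3) (1,1) (0,2) [ray(-1,1) blocked at (0,2)]
  BQ@(2,4): attacks (2,5) (2,3) (2,2) (3,4) (4,4) (5,4) (1,4) (0,4) (3,5) (3,3) (4,2) (5,1) (1,5) (1,3) (0,2) [ray(0,-1) blocked at (2,2); ray(1,1) blocked at (3,5); ray(-1,-1) blocked at (0,2)]
  BK@(3,5): attacks (3,4) (4,5) (2,5) (4,4) (2,4)
Union (24 distinct): (0,0) (0,1) (0,2) (0,4) (1,0) (1,1) (1,3) (1,4) (1,5) (2,0) (2,2) (2,3) (2,4) (2,5) (3,1) (3,3) (3,4) (3,5) (4,2) (4,4) (4,5) (5,1) (5,3) (5,4)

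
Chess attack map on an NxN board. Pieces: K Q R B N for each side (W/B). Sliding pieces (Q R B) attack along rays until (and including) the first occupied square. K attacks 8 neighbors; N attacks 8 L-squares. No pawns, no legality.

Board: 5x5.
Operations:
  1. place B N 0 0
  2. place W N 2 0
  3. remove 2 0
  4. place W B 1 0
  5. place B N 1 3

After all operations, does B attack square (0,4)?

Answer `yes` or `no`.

Op 1: place BN@(0,0)
Op 2: place WN@(2,0)
Op 3: remove (2,0)
Op 4: place WB@(1,0)
Op 5: place BN@(1,3)
Per-piece attacks for B:
  BN@(0,0): attacks (1,2) (2,1)
  BN@(1,3): attacks (3,4) (2,1) (3,2) (0,1)
B attacks (0,4): no

Answer: no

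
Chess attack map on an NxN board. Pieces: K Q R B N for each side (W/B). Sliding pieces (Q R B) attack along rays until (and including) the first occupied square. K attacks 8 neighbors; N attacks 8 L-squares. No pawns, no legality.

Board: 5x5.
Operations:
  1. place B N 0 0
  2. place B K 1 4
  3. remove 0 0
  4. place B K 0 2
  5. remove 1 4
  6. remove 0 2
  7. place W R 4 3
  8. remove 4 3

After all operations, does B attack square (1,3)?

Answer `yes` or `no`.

Op 1: place BN@(0,0)
Op 2: place BK@(1,4)
Op 3: remove (0,0)
Op 4: place BK@(0,2)
Op 5: remove (1,4)
Op 6: remove (0,2)
Op 7: place WR@(4,3)
Op 8: remove (4,3)
Per-piece attacks for B:
B attacks (1,3): no

Answer: no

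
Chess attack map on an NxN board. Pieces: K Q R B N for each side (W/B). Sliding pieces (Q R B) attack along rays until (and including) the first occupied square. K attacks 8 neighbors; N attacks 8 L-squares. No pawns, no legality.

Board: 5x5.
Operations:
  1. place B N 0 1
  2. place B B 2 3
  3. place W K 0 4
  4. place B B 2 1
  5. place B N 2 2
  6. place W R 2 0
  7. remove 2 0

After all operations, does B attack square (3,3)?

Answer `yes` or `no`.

Answer: no

Derivation:
Op 1: place BN@(0,1)
Op 2: place BB@(2,3)
Op 3: place WK@(0,4)
Op 4: place BB@(2,1)
Op 5: place BN@(2,2)
Op 6: place WR@(2,0)
Op 7: remove (2,0)
Per-piece attacks for B:
  BN@(0,1): attacks (1,3) (2,2) (2,0)
  BB@(2,1): attacks (3,2) (4,3) (3,0) (1,2) (0,3) (1,0)
  BN@(2,2): attacks (3,4) (4,3) (1,4) (0,3) (3,0) (4,1) (1,0) (0,1)
  BB@(2,3): attacks (3,4) (3,2) (4,1) (1,4) (1,2) (0,1) [ray(-1,-1) blocked at (0,1)]
B attacks (3,3): no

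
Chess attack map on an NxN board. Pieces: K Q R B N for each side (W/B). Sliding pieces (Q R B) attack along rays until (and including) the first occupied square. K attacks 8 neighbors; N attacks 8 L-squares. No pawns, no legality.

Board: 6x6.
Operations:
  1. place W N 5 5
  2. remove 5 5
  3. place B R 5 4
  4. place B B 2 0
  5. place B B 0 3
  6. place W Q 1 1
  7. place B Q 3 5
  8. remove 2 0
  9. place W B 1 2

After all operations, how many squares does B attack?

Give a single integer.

Op 1: place WN@(5,5)
Op 2: remove (5,5)
Op 3: place BR@(5,4)
Op 4: place BB@(2,0)
Op 5: place BB@(0,3)
Op 6: place WQ@(1,1)
Op 7: place BQ@(3,5)
Op 8: remove (2,0)
Op 9: place WB@(1,2)
Per-piece attacks for B:
  BB@(0,3): attacks (1,4) (2,5) (1,2) [ray(1,-1) blocked at (1,2)]
  BQ@(3,5): attacks (3,4) (3,3) (3,2) (3,1) (3,0) (4,5) (5,5) (2,5) (1,5) (0,5) (4,4) (5,3) (2,4) (1,3) (0,2)
  BR@(5,4): attacks (5,5) (5,3) (5,2) (5,1) (5,0) (4,4) (3,4) (2,4) (1,4) (0,4)
Union (21 distinct): (0,2) (0,4) (0,5) (1,2) (1,3) (1,4) (1,5) (2,4) (2,5) (3,0) (3,1) (3,2) (3,3) (3,4) (4,4) (4,5) (5,0) (5,1) (5,2) (5,3) (5,5)

Answer: 21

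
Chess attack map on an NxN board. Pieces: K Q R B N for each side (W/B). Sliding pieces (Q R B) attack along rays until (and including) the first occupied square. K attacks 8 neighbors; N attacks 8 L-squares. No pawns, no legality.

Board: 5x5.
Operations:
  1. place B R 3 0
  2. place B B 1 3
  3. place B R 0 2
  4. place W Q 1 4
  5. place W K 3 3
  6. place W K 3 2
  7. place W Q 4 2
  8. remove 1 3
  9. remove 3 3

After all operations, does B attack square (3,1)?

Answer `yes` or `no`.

Op 1: place BR@(3,0)
Op 2: place BB@(1,3)
Op 3: place BR@(0,2)
Op 4: place WQ@(1,4)
Op 5: place WK@(3,3)
Op 6: place WK@(3,2)
Op 7: place WQ@(4,2)
Op 8: remove (1,3)
Op 9: remove (3,3)
Per-piece attacks for B:
  BR@(0,2): attacks (0,3) (0,4) (0,1) (0,0) (1,2) (2,2) (3,2) [ray(1,0) blocked at (3,2)]
  BR@(3,0): attacks (3,1) (3,2) (4,0) (2,0) (1,0) (0,0) [ray(0,1) blocked at (3,2)]
B attacks (3,1): yes

Answer: yes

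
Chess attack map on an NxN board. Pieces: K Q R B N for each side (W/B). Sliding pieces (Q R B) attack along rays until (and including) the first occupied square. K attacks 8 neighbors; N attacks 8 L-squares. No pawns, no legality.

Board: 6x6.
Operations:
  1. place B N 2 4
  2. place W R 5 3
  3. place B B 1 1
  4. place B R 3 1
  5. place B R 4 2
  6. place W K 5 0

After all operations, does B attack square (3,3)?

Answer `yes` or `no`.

Answer: yes

Derivation:
Op 1: place BN@(2,4)
Op 2: place WR@(5,3)
Op 3: place BB@(1,1)
Op 4: place BR@(3,1)
Op 5: place BR@(4,2)
Op 6: place WK@(5,0)
Per-piece attacks for B:
  BB@(1,1): attacks (2,2) (3,3) (4,4) (5,5) (2,0) (0,2) (0,0)
  BN@(2,4): attacks (4,5) (0,5) (3,2) (4,3) (1,2) (0,3)
  BR@(3,1): attacks (3,2) (3,3) (3,4) (3,5) (3,0) (4,1) (5,1) (2,1) (1,1) [ray(-1,0) blocked at (1,1)]
  BR@(4,2): attacks (4,3) (4,4) (4,5) (4,1) (4,0) (5,2) (3,2) (2,2) (1,2) (0,2)
B attacks (3,3): yes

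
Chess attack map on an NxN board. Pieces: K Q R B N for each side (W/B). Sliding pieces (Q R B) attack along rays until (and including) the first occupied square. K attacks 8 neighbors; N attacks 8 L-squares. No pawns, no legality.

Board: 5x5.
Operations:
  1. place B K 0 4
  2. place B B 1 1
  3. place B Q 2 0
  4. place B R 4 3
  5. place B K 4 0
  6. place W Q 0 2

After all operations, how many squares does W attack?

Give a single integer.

Op 1: place BK@(0,4)
Op 2: place BB@(1,1)
Op 3: place BQ@(2,0)
Op 4: place BR@(4,3)
Op 5: place BK@(4,0)
Op 6: place WQ@(0,2)
Per-piece attacks for W:
  WQ@(0,2): attacks (0,3) (0,4) (0,1) (0,0) (1,2) (2,2) (3,2) (4,2) (1,3) (2,4) (1,1) [ray(0,1) blocked at (0,4); ray(1,-1) blocked at (1,1)]
Union (11 distinct): (0,0) (0,1) (0,3) (0,4) (1,1) (1,2) (1,3) (2,2) (2,4) (3,2) (4,2)

Answer: 11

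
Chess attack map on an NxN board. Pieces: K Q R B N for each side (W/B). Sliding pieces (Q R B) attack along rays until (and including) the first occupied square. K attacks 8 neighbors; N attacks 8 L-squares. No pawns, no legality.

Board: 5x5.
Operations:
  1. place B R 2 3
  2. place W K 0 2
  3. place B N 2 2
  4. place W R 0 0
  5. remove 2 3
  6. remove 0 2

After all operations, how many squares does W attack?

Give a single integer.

Op 1: place BR@(2,3)
Op 2: place WK@(0,2)
Op 3: place BN@(2,2)
Op 4: place WR@(0,0)
Op 5: remove (2,3)
Op 6: remove (0,2)
Per-piece attacks for W:
  WR@(0,0): attacks (0,1) (0,2) (0,3) (0,4) (1,0) (2,0) (3,0) (4,0)
Union (8 distinct): (0,1) (0,2) (0,3) (0,4) (1,0) (2,0) (3,0) (4,0)

Answer: 8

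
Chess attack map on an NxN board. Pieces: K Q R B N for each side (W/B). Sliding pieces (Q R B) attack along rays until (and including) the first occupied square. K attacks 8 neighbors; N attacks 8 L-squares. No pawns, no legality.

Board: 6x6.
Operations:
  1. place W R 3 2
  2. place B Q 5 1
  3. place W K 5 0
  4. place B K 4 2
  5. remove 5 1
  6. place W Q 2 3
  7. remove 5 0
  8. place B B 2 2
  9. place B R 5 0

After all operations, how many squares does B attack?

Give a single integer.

Op 1: place WR@(3,2)
Op 2: place BQ@(5,1)
Op 3: place WK@(5,0)
Op 4: place BK@(4,2)
Op 5: remove (5,1)
Op 6: place WQ@(2,3)
Op 7: remove (5,0)
Op 8: place BB@(2,2)
Op 9: place BR@(5,0)
Per-piece attacks for B:
  BB@(2,2): attacks (3,3) (4,4) (5,5) (3,1) (4,0) (1,3) (0,4) (1,1) (0,0)
  BK@(4,2): attacks (4,3) (4,1) (5,2) (3,2) (5,3) (5,1) (3,3) (3,1)
  BR@(5,0): attacks (5,1) (5,2) (5,3) (5,4) (5,5) (4,0) (3,0) (2,0) (1,0) (0,0)
Union (19 distinct): (0,0) (0,4) (1,0) (1,1) (1,3) (2,0) (3,0) (3,1) (3,2) (3,3) (4,0) (4,1) (4,3) (4,4) (5,1) (5,2) (5,3) (5,4) (5,5)

Answer: 19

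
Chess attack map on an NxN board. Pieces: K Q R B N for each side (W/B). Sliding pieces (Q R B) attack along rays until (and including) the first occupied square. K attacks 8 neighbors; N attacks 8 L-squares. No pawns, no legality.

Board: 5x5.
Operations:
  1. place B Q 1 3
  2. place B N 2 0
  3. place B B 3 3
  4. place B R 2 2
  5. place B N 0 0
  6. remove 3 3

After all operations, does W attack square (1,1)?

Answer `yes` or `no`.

Answer: no

Derivation:
Op 1: place BQ@(1,3)
Op 2: place BN@(2,0)
Op 3: place BB@(3,3)
Op 4: place BR@(2,2)
Op 5: place BN@(0,0)
Op 6: remove (3,3)
Per-piece attacks for W:
W attacks (1,1): no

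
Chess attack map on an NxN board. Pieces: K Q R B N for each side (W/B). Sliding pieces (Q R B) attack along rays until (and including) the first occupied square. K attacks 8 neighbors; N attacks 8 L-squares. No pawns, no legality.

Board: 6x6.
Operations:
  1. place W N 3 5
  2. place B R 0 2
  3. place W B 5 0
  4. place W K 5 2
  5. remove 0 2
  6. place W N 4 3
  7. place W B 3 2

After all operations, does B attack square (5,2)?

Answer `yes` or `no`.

Op 1: place WN@(3,5)
Op 2: place BR@(0,2)
Op 3: place WB@(5,0)
Op 4: place WK@(5,2)
Op 5: remove (0,2)
Op 6: place WN@(4,3)
Op 7: place WB@(3,2)
Per-piece attacks for B:
B attacks (5,2): no

Answer: no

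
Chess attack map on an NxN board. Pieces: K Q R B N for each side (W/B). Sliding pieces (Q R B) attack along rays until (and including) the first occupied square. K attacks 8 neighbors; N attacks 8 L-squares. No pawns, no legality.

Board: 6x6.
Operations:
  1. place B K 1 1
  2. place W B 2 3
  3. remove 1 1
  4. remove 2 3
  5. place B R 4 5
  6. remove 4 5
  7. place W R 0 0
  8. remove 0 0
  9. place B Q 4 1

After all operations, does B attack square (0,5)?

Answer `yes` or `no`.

Answer: yes

Derivation:
Op 1: place BK@(1,1)
Op 2: place WB@(2,3)
Op 3: remove (1,1)
Op 4: remove (2,3)
Op 5: place BR@(4,5)
Op 6: remove (4,5)
Op 7: place WR@(0,0)
Op 8: remove (0,0)
Op 9: place BQ@(4,1)
Per-piece attacks for B:
  BQ@(4,1): attacks (4,2) (4,3) (4,4) (4,5) (4,0) (5,1) (3,1) (2,1) (1,1) (0,1) (5,2) (5,0) (3,2) (2,3) (1,4) (0,5) (3,0)
B attacks (0,5): yes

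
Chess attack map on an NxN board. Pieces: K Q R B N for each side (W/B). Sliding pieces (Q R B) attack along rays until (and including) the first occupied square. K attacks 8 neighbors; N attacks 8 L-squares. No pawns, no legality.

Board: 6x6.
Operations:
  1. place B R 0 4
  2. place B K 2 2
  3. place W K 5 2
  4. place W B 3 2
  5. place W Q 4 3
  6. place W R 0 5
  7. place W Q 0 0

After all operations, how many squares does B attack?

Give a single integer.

Op 1: place BR@(0,4)
Op 2: place BK@(2,2)
Op 3: place WK@(5,2)
Op 4: place WB@(3,2)
Op 5: place WQ@(4,3)
Op 6: place WR@(0,5)
Op 7: place WQ@(0,0)
Per-piece attacks for B:
  BR@(0,4): attacks (0,5) (0,3) (0,2) (0,1) (0,0) (1,4) (2,4) (3,4) (4,4) (5,4) [ray(0,1) blocked at (0,5); ray(0,-1) blocked at (0,0)]
  BK@(2,2): attacks (2,3) (2,1) (3,2) (1,2) (3,3) (3,1) (1,3) (1,1)
Union (18 distinct): (0,0) (0,1) (0,2) (0,3) (0,5) (1,1) (1,2) (1,3) (1,4) (2,1) (2,3) (2,4) (3,1) (3,2) (3,3) (3,4) (4,4) (5,4)

Answer: 18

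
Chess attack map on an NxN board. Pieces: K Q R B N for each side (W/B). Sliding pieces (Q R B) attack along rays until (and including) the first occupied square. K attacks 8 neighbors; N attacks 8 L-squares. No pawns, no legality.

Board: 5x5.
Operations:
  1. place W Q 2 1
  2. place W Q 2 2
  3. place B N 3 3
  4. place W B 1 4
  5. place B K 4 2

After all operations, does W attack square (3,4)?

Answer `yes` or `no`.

Op 1: place WQ@(2,1)
Op 2: place WQ@(2,2)
Op 3: place BN@(3,3)
Op 4: place WB@(1,4)
Op 5: place BK@(4,2)
Per-piece attacks for W:
  WB@(1,4): attacks (2,3) (3,2) (4,1) (0,3)
  WQ@(2,1): attacks (2,2) (2,0) (3,1) (4,1) (1,1) (0,1) (3,2) (4,3) (3,0) (1,2) (0,3) (1,0) [ray(0,1) blocked at (2,2)]
  WQ@(2,2): attacks (2,3) (2,4) (2,1) (3,2) (4,2) (1,2) (0,2) (3,3) (3,1) (4,0) (1,3) (0,4) (1,1) (0,0) [ray(0,-1) blocked at (2,1); ray(1,0) blocked at (4,2); ray(1,1) blocked at (3,3)]
W attacks (3,4): no

Answer: no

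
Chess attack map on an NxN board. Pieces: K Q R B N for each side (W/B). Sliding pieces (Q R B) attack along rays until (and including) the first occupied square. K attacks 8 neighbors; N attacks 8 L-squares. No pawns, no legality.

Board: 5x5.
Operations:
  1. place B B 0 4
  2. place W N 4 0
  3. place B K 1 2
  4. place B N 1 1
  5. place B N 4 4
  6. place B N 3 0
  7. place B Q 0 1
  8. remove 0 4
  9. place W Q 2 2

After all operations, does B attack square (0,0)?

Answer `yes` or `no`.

Op 1: place BB@(0,4)
Op 2: place WN@(4,0)
Op 3: place BK@(1,2)
Op 4: place BN@(1,1)
Op 5: place BN@(4,4)
Op 6: place BN@(3,0)
Op 7: place BQ@(0,1)
Op 8: remove (0,4)
Op 9: place WQ@(2,2)
Per-piece attacks for B:
  BQ@(0,1): attacks (0,2) (0,3) (0,4) (0,0) (1,1) (1,2) (1,0) [ray(1,0) blocked at (1,1); ray(1,1) blocked at (1,2)]
  BN@(1,1): attacks (2,3) (3,2) (0,3) (3,0)
  BK@(1,2): attacks (1,3) (1,1) (2,2) (0,2) (2,3) (2,1) (0,3) (0,1)
  BN@(3,0): attacks (4,2) (2,2) (1,1)
  BN@(4,4): attacks (3,2) (2,3)
B attacks (0,0): yes

Answer: yes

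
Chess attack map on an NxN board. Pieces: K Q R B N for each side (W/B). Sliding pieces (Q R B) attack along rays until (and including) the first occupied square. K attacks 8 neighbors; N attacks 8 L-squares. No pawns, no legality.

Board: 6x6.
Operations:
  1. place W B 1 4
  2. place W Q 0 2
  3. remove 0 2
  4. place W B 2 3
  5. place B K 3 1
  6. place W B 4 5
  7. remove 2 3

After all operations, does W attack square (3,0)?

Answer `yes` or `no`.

Answer: no

Derivation:
Op 1: place WB@(1,4)
Op 2: place WQ@(0,2)
Op 3: remove (0,2)
Op 4: place WB@(2,3)
Op 5: place BK@(3,1)
Op 6: place WB@(4,5)
Op 7: remove (2,3)
Per-piece attacks for W:
  WB@(1,4): attacks (2,5) (2,3) (3,2) (4,1) (5,0) (0,5) (0,3)
  WB@(4,5): attacks (5,4) (3,4) (2,3) (1,2) (0,1)
W attacks (3,0): no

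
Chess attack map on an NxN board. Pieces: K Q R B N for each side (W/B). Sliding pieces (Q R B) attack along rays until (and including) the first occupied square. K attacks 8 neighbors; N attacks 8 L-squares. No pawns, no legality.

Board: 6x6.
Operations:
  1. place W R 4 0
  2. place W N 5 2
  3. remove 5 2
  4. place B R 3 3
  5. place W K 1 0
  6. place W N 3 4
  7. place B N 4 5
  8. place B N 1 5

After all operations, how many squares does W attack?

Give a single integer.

Answer: 18

Derivation:
Op 1: place WR@(4,0)
Op 2: place WN@(5,2)
Op 3: remove (5,2)
Op 4: place BR@(3,3)
Op 5: place WK@(1,0)
Op 6: place WN@(3,4)
Op 7: place BN@(4,5)
Op 8: place BN@(1,5)
Per-piece attacks for W:
  WK@(1,0): attacks (1,1) (2,0) (0,0) (2,1) (0,1)
  WN@(3,4): attacks (5,5) (1,5) (4,2) (5,3) (2,2) (1,3)
  WR@(4,0): attacks (4,1) (4,2) (4,3) (4,4) (4,5) (5,0) (3,0) (2,0) (1,0) [ray(0,1) blocked at (4,5); ray(-1,0) blocked at (1,0)]
Union (18 distinct): (0,0) (0,1) (1,0) (1,1) (1,3) (1,5) (2,0) (2,1) (2,2) (3,0) (4,1) (4,2) (4,3) (4,4) (4,5) (5,0) (5,3) (5,5)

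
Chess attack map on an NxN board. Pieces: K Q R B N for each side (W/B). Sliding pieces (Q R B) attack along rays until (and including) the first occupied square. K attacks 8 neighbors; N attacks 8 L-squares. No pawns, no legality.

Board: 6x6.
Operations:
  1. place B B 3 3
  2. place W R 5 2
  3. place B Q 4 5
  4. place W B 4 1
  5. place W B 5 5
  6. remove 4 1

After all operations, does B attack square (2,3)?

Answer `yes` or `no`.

Answer: yes

Derivation:
Op 1: place BB@(3,3)
Op 2: place WR@(5,2)
Op 3: place BQ@(4,5)
Op 4: place WB@(4,1)
Op 5: place WB@(5,5)
Op 6: remove (4,1)
Per-piece attacks for B:
  BB@(3,3): attacks (4,4) (5,5) (4,2) (5,1) (2,4) (1,5) (2,2) (1,1) (0,0) [ray(1,1) blocked at (5,5)]
  BQ@(4,5): attacks (4,4) (4,3) (4,2) (4,1) (4,0) (5,5) (3,5) (2,5) (1,5) (0,5) (5,4) (3,4) (2,3) (1,2) (0,1) [ray(1,0) blocked at (5,5)]
B attacks (2,3): yes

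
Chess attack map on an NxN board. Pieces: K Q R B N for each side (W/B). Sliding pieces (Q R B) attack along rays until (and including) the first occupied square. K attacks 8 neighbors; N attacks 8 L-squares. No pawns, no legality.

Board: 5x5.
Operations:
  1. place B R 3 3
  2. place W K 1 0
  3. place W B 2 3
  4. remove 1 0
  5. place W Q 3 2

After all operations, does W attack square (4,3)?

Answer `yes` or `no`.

Op 1: place BR@(3,3)
Op 2: place WK@(1,0)
Op 3: place WB@(2,3)
Op 4: remove (1,0)
Op 5: place WQ@(3,2)
Per-piece attacks for W:
  WB@(2,3): attacks (3,4) (3,2) (1,4) (1,2) (0,1) [ray(1,-1) blocked at (3,2)]
  WQ@(3,2): attacks (3,3) (3,1) (3,0) (4,2) (2,2) (1,2) (0,2) (4,3) (4,1) (2,3) (2,1) (1,0) [ray(0,1) blocked at (3,3); ray(-1,1) blocked at (2,3)]
W attacks (4,3): yes

Answer: yes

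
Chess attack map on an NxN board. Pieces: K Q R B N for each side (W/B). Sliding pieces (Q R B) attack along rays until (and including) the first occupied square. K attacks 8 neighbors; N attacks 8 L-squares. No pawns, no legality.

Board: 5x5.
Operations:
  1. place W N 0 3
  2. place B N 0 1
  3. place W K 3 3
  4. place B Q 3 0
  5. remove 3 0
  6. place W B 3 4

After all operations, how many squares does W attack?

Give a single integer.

Answer: 11

Derivation:
Op 1: place WN@(0,3)
Op 2: place BN@(0,1)
Op 3: place WK@(3,3)
Op 4: place BQ@(3,0)
Op 5: remove (3,0)
Op 6: place WB@(3,4)
Per-piece attacks for W:
  WN@(0,3): attacks (2,4) (1,1) (2,2)
  WK@(3,3): attacks (3,4) (3,2) (4,3) (2,3) (4,4) (4,2) (2,4) (2,2)
  WB@(3,4): attacks (4,3) (2,3) (1,2) (0,1) [ray(-1,-1) blocked at (0,1)]
Union (11 distinct): (0,1) (1,1) (1,2) (2,2) (2,3) (2,4) (3,2) (3,4) (4,2) (4,3) (4,4)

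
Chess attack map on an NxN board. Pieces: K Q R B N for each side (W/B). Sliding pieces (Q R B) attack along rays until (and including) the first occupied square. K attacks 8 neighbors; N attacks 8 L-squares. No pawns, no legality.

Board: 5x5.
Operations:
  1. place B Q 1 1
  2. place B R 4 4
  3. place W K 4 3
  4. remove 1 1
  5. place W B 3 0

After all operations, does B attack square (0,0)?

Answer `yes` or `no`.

Answer: no

Derivation:
Op 1: place BQ@(1,1)
Op 2: place BR@(4,4)
Op 3: place WK@(4,3)
Op 4: remove (1,1)
Op 5: place WB@(3,0)
Per-piece attacks for B:
  BR@(4,4): attacks (4,3) (3,4) (2,4) (1,4) (0,4) [ray(0,-1) blocked at (4,3)]
B attacks (0,0): no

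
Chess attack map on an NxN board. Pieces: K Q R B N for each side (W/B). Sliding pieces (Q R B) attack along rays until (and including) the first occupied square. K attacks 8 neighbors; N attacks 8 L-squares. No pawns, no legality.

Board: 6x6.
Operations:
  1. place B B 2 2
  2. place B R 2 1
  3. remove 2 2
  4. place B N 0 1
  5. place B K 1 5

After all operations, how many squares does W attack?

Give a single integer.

Answer: 0

Derivation:
Op 1: place BB@(2,2)
Op 2: place BR@(2,1)
Op 3: remove (2,2)
Op 4: place BN@(0,1)
Op 5: place BK@(1,5)
Per-piece attacks for W:
Union (0 distinct): (none)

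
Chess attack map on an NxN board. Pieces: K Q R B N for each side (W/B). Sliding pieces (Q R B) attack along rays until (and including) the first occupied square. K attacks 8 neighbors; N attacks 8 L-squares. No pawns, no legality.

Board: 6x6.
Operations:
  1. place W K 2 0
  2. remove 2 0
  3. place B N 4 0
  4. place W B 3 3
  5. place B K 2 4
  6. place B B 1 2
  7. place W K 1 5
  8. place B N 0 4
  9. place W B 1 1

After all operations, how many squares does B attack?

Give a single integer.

Answer: 16

Derivation:
Op 1: place WK@(2,0)
Op 2: remove (2,0)
Op 3: place BN@(4,0)
Op 4: place WB@(3,3)
Op 5: place BK@(2,4)
Op 6: place BB@(1,2)
Op 7: place WK@(1,5)
Op 8: place BN@(0,4)
Op 9: place WB@(1,1)
Per-piece attacks for B:
  BN@(0,4): attacks (2,5) (1,2) (2,3)
  BB@(1,2): attacks (2,3) (3,4) (4,5) (2,1) (3,0) (0,3) (0,1)
  BK@(2,4): attacks (2,5) (2,3) (3,4) (1,4) (3,5) (3,3) (1,5) (1,3)
  BN@(4,0): attacks (5,2) (3,2) (2,1)
Union (16 distinct): (0,1) (0,3) (1,2) (1,3) (1,4) (1,5) (2,1) (2,3) (2,5) (3,0) (3,2) (3,3) (3,4) (3,5) (4,5) (5,2)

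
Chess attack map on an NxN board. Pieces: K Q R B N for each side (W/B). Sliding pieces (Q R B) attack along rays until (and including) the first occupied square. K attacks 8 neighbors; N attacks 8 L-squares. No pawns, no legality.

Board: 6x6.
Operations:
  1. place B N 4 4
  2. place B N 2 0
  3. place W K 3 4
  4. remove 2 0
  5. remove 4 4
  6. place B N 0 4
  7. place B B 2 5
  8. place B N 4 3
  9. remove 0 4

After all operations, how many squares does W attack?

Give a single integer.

Answer: 8

Derivation:
Op 1: place BN@(4,4)
Op 2: place BN@(2,0)
Op 3: place WK@(3,4)
Op 4: remove (2,0)
Op 5: remove (4,4)
Op 6: place BN@(0,4)
Op 7: place BB@(2,5)
Op 8: place BN@(4,3)
Op 9: remove (0,4)
Per-piece attacks for W:
  WK@(3,4): attacks (3,5) (3,3) (4,4) (2,4) (4,5) (4,3) (2,5) (2,3)
Union (8 distinct): (2,3) (2,4) (2,5) (3,3) (3,5) (4,3) (4,4) (4,5)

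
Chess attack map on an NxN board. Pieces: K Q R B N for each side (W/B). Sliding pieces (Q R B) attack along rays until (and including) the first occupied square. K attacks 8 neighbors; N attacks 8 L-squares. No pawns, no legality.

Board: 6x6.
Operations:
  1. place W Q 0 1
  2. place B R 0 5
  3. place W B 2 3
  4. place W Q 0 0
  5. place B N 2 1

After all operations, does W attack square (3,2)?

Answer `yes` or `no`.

Op 1: place WQ@(0,1)
Op 2: place BR@(0,5)
Op 3: place WB@(2,3)
Op 4: place WQ@(0,0)
Op 5: place BN@(2,1)
Per-piece attacks for W:
  WQ@(0,0): attacks (0,1) (1,0) (2,0) (3,0) (4,0) (5,0) (1,1) (2,2) (3,3) (4,4) (5,5) [ray(0,1) blocked at (0,1)]
  WQ@(0,1): attacks (0,2) (0,3) (0,4) (0,5) (0,0) (1,1) (2,1) (1,2) (2,3) (1,0) [ray(0,1) blocked at (0,5); ray(0,-1) blocked at (0,0); ray(1,0) blocked at (2,1); ray(1,1) blocked at (2,3)]
  WB@(2,3): attacks (3,4) (4,5) (3,2) (4,1) (5,0) (1,4) (0,5) (1,2) (0,1) [ray(-1,1) blocked at (0,5); ray(-1,-1) blocked at (0,1)]
W attacks (3,2): yes

Answer: yes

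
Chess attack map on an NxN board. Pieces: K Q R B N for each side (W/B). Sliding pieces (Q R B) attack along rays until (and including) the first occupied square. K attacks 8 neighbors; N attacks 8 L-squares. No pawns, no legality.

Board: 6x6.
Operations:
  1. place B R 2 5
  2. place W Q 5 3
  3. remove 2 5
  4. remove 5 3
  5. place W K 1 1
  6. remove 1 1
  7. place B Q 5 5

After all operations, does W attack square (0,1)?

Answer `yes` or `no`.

Answer: no

Derivation:
Op 1: place BR@(2,5)
Op 2: place WQ@(5,3)
Op 3: remove (2,5)
Op 4: remove (5,3)
Op 5: place WK@(1,1)
Op 6: remove (1,1)
Op 7: place BQ@(5,5)
Per-piece attacks for W:
W attacks (0,1): no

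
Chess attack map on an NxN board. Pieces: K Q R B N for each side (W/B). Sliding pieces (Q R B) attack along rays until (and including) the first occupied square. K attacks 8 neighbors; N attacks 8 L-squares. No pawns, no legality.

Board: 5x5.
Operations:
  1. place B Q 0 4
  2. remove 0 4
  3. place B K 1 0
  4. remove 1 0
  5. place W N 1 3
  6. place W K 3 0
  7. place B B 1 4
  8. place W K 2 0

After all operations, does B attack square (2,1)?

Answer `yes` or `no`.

Answer: no

Derivation:
Op 1: place BQ@(0,4)
Op 2: remove (0,4)
Op 3: place BK@(1,0)
Op 4: remove (1,0)
Op 5: place WN@(1,3)
Op 6: place WK@(3,0)
Op 7: place BB@(1,4)
Op 8: place WK@(2,0)
Per-piece attacks for B:
  BB@(1,4): attacks (2,3) (3,2) (4,1) (0,3)
B attacks (2,1): no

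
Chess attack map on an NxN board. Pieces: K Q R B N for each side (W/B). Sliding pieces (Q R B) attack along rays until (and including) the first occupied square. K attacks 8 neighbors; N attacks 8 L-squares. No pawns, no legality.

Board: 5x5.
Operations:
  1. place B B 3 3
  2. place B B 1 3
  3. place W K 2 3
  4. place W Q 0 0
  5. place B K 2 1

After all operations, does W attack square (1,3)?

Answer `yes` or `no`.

Op 1: place BB@(3,3)
Op 2: place BB@(1,3)
Op 3: place WK@(2,3)
Op 4: place WQ@(0,0)
Op 5: place BK@(2,1)
Per-piece attacks for W:
  WQ@(0,0): attacks (0,1) (0,2) (0,3) (0,4) (1,0) (2,0) (3,0) (4,0) (1,1) (2,2) (3,3) [ray(1,1) blocked at (3,3)]
  WK@(2,3): attacks (2,4) (2,2) (3,3) (1,3) (3,4) (3,2) (1,4) (1,2)
W attacks (1,3): yes

Answer: yes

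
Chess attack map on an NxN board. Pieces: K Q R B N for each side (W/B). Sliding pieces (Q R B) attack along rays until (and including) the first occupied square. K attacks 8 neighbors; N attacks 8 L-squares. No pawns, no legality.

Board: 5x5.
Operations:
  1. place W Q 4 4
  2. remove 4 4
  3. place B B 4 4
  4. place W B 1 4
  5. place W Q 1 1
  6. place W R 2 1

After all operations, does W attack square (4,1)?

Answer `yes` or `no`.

Answer: yes

Derivation:
Op 1: place WQ@(4,4)
Op 2: remove (4,4)
Op 3: place BB@(4,4)
Op 4: place WB@(1,4)
Op 5: place WQ@(1,1)
Op 6: place WR@(2,1)
Per-piece attacks for W:
  WQ@(1,1): attacks (1,2) (1,3) (1,4) (1,0) (2,1) (0,1) (2,2) (3,3) (4,4) (2,0) (0,2) (0,0) [ray(0,1) blocked at (1,4); ray(1,0) blocked at (2,1); ray(1,1) blocked at (4,4)]
  WB@(1,4): attacks (2,3) (3,2) (4,1) (0,3)
  WR@(2,1): attacks (2,2) (2,3) (2,4) (2,0) (3,1) (4,1) (1,1) [ray(-1,0) blocked at (1,1)]
W attacks (4,1): yes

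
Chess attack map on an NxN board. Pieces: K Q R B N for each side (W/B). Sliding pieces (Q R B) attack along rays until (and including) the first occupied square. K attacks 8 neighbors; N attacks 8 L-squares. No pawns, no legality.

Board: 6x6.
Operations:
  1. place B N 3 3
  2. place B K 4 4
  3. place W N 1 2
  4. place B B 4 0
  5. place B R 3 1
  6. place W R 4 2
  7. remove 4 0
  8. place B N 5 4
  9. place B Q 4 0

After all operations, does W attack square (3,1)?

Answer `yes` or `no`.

Op 1: place BN@(3,3)
Op 2: place BK@(4,4)
Op 3: place WN@(1,2)
Op 4: place BB@(4,0)
Op 5: place BR@(3,1)
Op 6: place WR@(4,2)
Op 7: remove (4,0)
Op 8: place BN@(5,4)
Op 9: place BQ@(4,0)
Per-piece attacks for W:
  WN@(1,2): attacks (2,4) (3,3) (0,4) (2,0) (3,1) (0,0)
  WR@(4,2): attacks (4,3) (4,4) (4,1) (4,0) (5,2) (3,2) (2,2) (1,2) [ray(0,1) blocked at (4,4); ray(0,-1) blocked at (4,0); ray(-1,0) blocked at (1,2)]
W attacks (3,1): yes

Answer: yes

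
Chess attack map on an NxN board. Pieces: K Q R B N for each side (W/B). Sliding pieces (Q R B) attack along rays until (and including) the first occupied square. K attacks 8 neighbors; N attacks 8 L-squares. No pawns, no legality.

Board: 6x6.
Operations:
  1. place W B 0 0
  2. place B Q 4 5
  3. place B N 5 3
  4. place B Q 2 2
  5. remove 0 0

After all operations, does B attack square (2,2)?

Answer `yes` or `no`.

Answer: no

Derivation:
Op 1: place WB@(0,0)
Op 2: place BQ@(4,5)
Op 3: place BN@(5,3)
Op 4: place BQ@(2,2)
Op 5: remove (0,0)
Per-piece attacks for B:
  BQ@(2,2): attacks (2,3) (2,4) (2,5) (2,1) (2,0) (3,2) (4,2) (5,2) (1,2) (0,2) (3,3) (4,4) (5,5) (3,1) (4,0) (1,3) (0,4) (1,1) (0,0)
  BQ@(4,5): attacks (4,4) (4,3) (4,2) (4,1) (4,0) (5,5) (3,5) (2,5) (1,5) (0,5) (5,4) (3,4) (2,3) (1,2) (0,1)
  BN@(5,3): attacks (4,5) (3,4) (4,1) (3,2)
B attacks (2,2): no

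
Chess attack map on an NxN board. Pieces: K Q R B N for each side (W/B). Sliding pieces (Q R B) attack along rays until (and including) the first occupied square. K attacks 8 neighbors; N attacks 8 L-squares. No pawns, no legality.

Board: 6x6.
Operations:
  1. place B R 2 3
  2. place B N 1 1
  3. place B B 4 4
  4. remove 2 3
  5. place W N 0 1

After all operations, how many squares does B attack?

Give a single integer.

Op 1: place BR@(2,3)
Op 2: place BN@(1,1)
Op 3: place BB@(4,4)
Op 4: remove (2,3)
Op 5: place WN@(0,1)
Per-piece attacks for B:
  BN@(1,1): attacks (2,3) (3,2) (0,3) (3,0)
  BB@(4,4): attacks (5,5) (5,3) (3,5) (3,3) (2,2) (1,1) [ray(-1,-1) blocked at (1,1)]
Union (10 distinct): (0,3) (1,1) (2,2) (2,3) (3,0) (3,2) (3,3) (3,5) (5,3) (5,5)

Answer: 10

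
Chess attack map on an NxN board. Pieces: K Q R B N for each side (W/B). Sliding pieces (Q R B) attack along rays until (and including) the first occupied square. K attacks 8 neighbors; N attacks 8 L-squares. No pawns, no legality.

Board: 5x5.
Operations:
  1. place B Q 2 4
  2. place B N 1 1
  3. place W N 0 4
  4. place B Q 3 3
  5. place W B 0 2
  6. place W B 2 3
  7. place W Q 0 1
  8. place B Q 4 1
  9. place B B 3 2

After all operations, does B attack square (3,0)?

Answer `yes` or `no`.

Op 1: place BQ@(2,4)
Op 2: place BN@(1,1)
Op 3: place WN@(0,4)
Op 4: place BQ@(3,3)
Op 5: place WB@(0,2)
Op 6: place WB@(2,3)
Op 7: place WQ@(0,1)
Op 8: place BQ@(4,1)
Op 9: place BB@(3,2)
Per-piece attacks for B:
  BN@(1,1): attacks (2,3) (3,2) (0,3) (3,0)
  BQ@(2,4): attacks (2,3) (3,4) (4,4) (1,4) (0,4) (3,3) (1,3) (0,2) [ray(0,-1) blocked at (2,3); ray(-1,0) blocked at (0,4); ray(1,-1) blocked at (3,3); ray(-1,-1) blocked at (0,2)]
  BB@(3,2): attacks (4,3) (4,1) (2,3) (2,1) (1,0) [ray(1,-1) blocked at (4,1); ray(-1,1) blocked at (2,3)]
  BQ@(3,3): attacks (3,4) (3,2) (4,3) (2,3) (4,4) (4,2) (2,4) (2,2) (1,1) [ray(0,-1) blocked at (3,2); ray(-1,0) blocked at (2,3); ray(-1,1) blocked at (2,4); ray(-1,-1) blocked at (1,1)]
  BQ@(4,1): attacks (4,2) (4,3) (4,4) (4,0) (3,1) (2,1) (1,1) (3,2) (3,0) [ray(-1,0) blocked at (1,1); ray(-1,1) blocked at (3,2)]
B attacks (3,0): yes

Answer: yes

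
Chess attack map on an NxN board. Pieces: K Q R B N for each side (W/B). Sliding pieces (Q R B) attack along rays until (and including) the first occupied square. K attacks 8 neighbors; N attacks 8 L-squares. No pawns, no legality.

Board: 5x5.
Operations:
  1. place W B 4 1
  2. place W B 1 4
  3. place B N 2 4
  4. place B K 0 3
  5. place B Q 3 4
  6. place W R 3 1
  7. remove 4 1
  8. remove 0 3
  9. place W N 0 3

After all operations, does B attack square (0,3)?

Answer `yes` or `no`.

Answer: yes

Derivation:
Op 1: place WB@(4,1)
Op 2: place WB@(1,4)
Op 3: place BN@(2,4)
Op 4: place BK@(0,3)
Op 5: place BQ@(3,4)
Op 6: place WR@(3,1)
Op 7: remove (4,1)
Op 8: remove (0,3)
Op 9: place WN@(0,3)
Per-piece attacks for B:
  BN@(2,4): attacks (3,2) (4,3) (1,2) (0,3)
  BQ@(3,4): attacks (3,3) (3,2) (3,1) (4,4) (2,4) (4,3) (2,3) (1,2) (0,1) [ray(0,-1) blocked at (3,1); ray(-1,0) blocked at (2,4)]
B attacks (0,3): yes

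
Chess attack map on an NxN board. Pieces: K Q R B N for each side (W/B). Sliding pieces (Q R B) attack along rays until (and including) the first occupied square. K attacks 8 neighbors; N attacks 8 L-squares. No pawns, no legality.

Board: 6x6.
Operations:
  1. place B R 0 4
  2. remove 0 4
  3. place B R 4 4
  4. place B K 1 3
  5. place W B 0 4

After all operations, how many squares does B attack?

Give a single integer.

Answer: 15

Derivation:
Op 1: place BR@(0,4)
Op 2: remove (0,4)
Op 3: place BR@(4,4)
Op 4: place BK@(1,3)
Op 5: place WB@(0,4)
Per-piece attacks for B:
  BK@(1,3): attacks (1,4) (1,2) (2,3) (0,3) (2,4) (2,2) (0,4) (0,2)
  BR@(4,4): attacks (4,5) (4,3) (4,2) (4,1) (4,0) (5,4) (3,4) (2,4) (1,4) (0,4) [ray(-1,0) blocked at (0,4)]
Union (15 distinct): (0,2) (0,3) (0,4) (1,2) (1,4) (2,2) (2,3) (2,4) (3,4) (4,0) (4,1) (4,2) (4,3) (4,5) (5,4)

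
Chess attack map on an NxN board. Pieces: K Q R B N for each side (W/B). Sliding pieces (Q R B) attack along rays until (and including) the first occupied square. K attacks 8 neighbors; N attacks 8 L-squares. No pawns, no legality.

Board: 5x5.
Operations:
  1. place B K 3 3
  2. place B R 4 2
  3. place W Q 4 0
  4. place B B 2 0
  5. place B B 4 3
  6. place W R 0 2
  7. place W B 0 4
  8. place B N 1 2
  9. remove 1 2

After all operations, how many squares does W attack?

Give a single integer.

Answer: 14

Derivation:
Op 1: place BK@(3,3)
Op 2: place BR@(4,2)
Op 3: place WQ@(4,0)
Op 4: place BB@(2,0)
Op 5: place BB@(4,3)
Op 6: place WR@(0,2)
Op 7: place WB@(0,4)
Op 8: place BN@(1,2)
Op 9: remove (1,2)
Per-piece attacks for W:
  WR@(0,2): attacks (0,3) (0,4) (0,1) (0,0) (1,2) (2,2) (3,2) (4,2) [ray(0,1) blocked at (0,4); ray(1,0) blocked at (4,2)]
  WB@(0,4): attacks (1,3) (2,2) (3,1) (4,0) [ray(1,-1) blocked at (4,0)]
  WQ@(4,0): attacks (4,1) (4,2) (3,0) (2,0) (3,1) (2,2) (1,3) (0,4) [ray(0,1) blocked at (4,2); ray(-1,0) blocked at (2,0); ray(-1,1) blocked at (0,4)]
Union (14 distinct): (0,0) (0,1) (0,3) (0,4) (1,2) (1,3) (2,0) (2,2) (3,0) (3,1) (3,2) (4,0) (4,1) (4,2)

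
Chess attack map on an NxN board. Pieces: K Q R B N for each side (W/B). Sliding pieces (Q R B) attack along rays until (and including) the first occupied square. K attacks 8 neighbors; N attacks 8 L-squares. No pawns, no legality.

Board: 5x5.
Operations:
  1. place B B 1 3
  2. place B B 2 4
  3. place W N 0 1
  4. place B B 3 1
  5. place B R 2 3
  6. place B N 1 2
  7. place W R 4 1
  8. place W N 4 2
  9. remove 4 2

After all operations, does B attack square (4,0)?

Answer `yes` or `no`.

Op 1: place BB@(1,3)
Op 2: place BB@(2,4)
Op 3: place WN@(0,1)
Op 4: place BB@(3,1)
Op 5: place BR@(2,3)
Op 6: place BN@(1,2)
Op 7: place WR@(4,1)
Op 8: place WN@(4,2)
Op 9: remove (4,2)
Per-piece attacks for B:
  BN@(1,2): attacks (2,4) (3,3) (0,4) (2,0) (3,1) (0,0)
  BB@(1,3): attacks (2,4) (2,2) (3,1) (0,4) (0,2) [ray(1,1) blocked at (2,4); ray(1,-1) blocked at (3,1)]
  BR@(2,3): attacks (2,4) (2,2) (2,1) (2,0) (3,3) (4,3) (1,3) [ray(0,1) blocked at (2,4); ray(-1,0) blocked at (1,3)]
  BB@(2,4): attacks (3,3) (4,2) (1,3) [ray(-1,-1) blocked at (1,3)]
  BB@(3,1): attacks (4,2) (4,0) (2,2) (1,3) (2,0) [ray(-1,1) blocked at (1,3)]
B attacks (4,0): yes

Answer: yes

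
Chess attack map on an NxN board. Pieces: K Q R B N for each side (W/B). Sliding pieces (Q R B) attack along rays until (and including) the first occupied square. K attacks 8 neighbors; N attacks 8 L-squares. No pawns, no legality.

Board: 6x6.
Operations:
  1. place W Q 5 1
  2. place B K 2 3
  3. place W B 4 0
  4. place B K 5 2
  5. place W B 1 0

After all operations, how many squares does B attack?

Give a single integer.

Answer: 13

Derivation:
Op 1: place WQ@(5,1)
Op 2: place BK@(2,3)
Op 3: place WB@(4,0)
Op 4: place BK@(5,2)
Op 5: place WB@(1,0)
Per-piece attacks for B:
  BK@(2,3): attacks (2,4) (2,2) (3,3) (1,3) (3,4) (3,2) (1,4) (1,2)
  BK@(5,2): attacks (5,3) (5,1) (4,2) (4,3) (4,1)
Union (13 distinct): (1,2) (1,3) (1,4) (2,2) (2,4) (3,2) (3,3) (3,4) (4,1) (4,2) (4,3) (5,1) (5,3)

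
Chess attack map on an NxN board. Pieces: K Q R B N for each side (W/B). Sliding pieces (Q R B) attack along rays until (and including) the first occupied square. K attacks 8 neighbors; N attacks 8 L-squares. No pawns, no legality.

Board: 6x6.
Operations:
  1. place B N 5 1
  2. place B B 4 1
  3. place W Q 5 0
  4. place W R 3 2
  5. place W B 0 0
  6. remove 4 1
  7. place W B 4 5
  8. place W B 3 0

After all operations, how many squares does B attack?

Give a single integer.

Op 1: place BN@(5,1)
Op 2: place BB@(4,1)
Op 3: place WQ@(5,0)
Op 4: place WR@(3,2)
Op 5: place WB@(0,0)
Op 6: remove (4,1)
Op 7: place WB@(4,5)
Op 8: place WB@(3,0)
Per-piece attacks for B:
  BN@(5,1): attacks (4,3) (3,2) (3,0)
Union (3 distinct): (3,0) (3,2) (4,3)

Answer: 3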